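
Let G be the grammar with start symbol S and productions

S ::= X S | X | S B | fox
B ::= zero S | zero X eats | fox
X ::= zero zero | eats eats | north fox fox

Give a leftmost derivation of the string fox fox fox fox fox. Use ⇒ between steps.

S ⇒ S B ⇒ S B B ⇒ S B B B ⇒ S B B B B ⇒ fox B B B B ⇒ fox fox B B B ⇒ fox fox fox B B ⇒ fox fox fox fox B ⇒ fox fox fox fox fox

S ⇒ S B   [S ::= S B]
S B ⇒ S B B   [S ::= S B]
S B B ⇒ S B B B   [S ::= S B]
S B B B ⇒ S B B B B   [S ::= S B]
S B B B B ⇒ fox B B B B   [S ::= fox]
fox B B B B ⇒ fox fox B B B   [B ::= fox]
fox fox B B B ⇒ fox fox fox B B   [B ::= fox]
fox fox fox B B ⇒ fox fox fox fox B   [B ::= fox]
fox fox fox fox B ⇒ fox fox fox fox fox   [B ::= fox]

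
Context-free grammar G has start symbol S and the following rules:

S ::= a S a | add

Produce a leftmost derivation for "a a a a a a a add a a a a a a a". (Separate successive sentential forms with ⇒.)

S ⇒ a S a ⇒ a a S a a ⇒ a a a S a a a ⇒ a a a a S a a a a ⇒ a a a a a S a a a a a ⇒ a a a a a a S a a a a a a ⇒ a a a a a a a S a a a a a a a ⇒ a a a a a a a add a a a a a a a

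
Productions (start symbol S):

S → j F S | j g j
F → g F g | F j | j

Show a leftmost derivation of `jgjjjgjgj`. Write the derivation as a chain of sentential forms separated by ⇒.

S ⇒ jFS ⇒ jgFgS ⇒ jgFjgS ⇒ jgFjjgS ⇒ jgjjjgS ⇒ jgjjjgjgj

S ⇒ jFS   [S → j F S]
jFS ⇒ jgFgS   [F → g F g]
jgFgS ⇒ jgFjgS   [F → F j]
jgFjgS ⇒ jgFjjgS   [F → F j]
jgFjjgS ⇒ jgjjjgS   [F → j]
jgjjjgS ⇒ jgjjjgjgj   [S → j g j]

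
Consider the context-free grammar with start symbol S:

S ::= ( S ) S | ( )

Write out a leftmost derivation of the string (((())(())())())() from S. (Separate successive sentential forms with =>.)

S=>(S)S=>((S)S)S=>(((S)S)S)S=>(((())S)S)S=>(((())(S)S)S)S=>(((())(())S)S)S=>(((())(())())S)S=>(((())(())())())S=>(((())(())())())()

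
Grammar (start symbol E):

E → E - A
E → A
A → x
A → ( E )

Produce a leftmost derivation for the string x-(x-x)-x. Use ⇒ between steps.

E ⇒ E-A ⇒ E-A-A ⇒ A-A-A ⇒ x-A-A ⇒ x-(E)-A ⇒ x-(E-A)-A ⇒ x-(A-A)-A ⇒ x-(x-A)-A ⇒ x-(x-x)-A ⇒ x-(x-x)-x

E ⇒ E-A   [E → E - A]
E-A ⇒ E-A-A   [E → E - A]
E-A-A ⇒ A-A-A   [E → A]
A-A-A ⇒ x-A-A   [A → x]
x-A-A ⇒ x-(E)-A   [A → ( E )]
x-(E)-A ⇒ x-(E-A)-A   [E → E - A]
x-(E-A)-A ⇒ x-(A-A)-A   [E → A]
x-(A-A)-A ⇒ x-(x-A)-A   [A → x]
x-(x-A)-A ⇒ x-(x-x)-A   [A → x]
x-(x-x)-A ⇒ x-(x-x)-x   [A → x]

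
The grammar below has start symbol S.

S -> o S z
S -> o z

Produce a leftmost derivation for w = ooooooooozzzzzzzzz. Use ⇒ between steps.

S ⇒ oSz ⇒ ooSzz ⇒ oooSzzz ⇒ ooooSzzzz ⇒ oooooSzzzzz ⇒ ooooooSzzzzzz ⇒ oooooooSzzzzzzz ⇒ ooooooooSzzzzzzzz ⇒ ooooooooozzzzzzzzz

S ⇒ oSz   [S -> o S z]
oSz ⇒ ooSzz   [S -> o S z]
ooSzz ⇒ oooSzzz   [S -> o S z]
oooSzzz ⇒ ooooSzzzz   [S -> o S z]
ooooSzzzz ⇒ oooooSzzzzz   [S -> o S z]
oooooSzzzzz ⇒ ooooooSzzzzzz   [S -> o S z]
ooooooSzzzzzz ⇒ oooooooSzzzzzzz   [S -> o S z]
oooooooSzzzzzzz ⇒ ooooooooSzzzzzzzz   [S -> o S z]
ooooooooSzzzzzzzz ⇒ ooooooooozzzzzzzzz   [S -> o z]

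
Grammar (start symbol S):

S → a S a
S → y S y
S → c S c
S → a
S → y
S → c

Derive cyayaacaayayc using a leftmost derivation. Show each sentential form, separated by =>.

S=>cSc=>cySyc=>cyaSayc=>cyaySyayc=>cyayaSayayc=>cyayaaSaayayc=>cyayaacaayayc

S => cSc   [S → c S c]
cSc => cySyc   [S → y S y]
cySyc => cyaSayc   [S → a S a]
cyaSayc => cyaySyayc   [S → y S y]
cyaySyayc => cyayaSayayc   [S → a S a]
cyayaSayayc => cyayaaSaayayc   [S → a S a]
cyayaaSaayayc => cyayaacaayayc   [S → c]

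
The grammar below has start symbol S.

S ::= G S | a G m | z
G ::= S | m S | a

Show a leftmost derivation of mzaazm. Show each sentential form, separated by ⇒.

S ⇒ GS ⇒ mSS ⇒ mzS ⇒ mzaGm ⇒ mzaSm ⇒ mzaGSm ⇒ mzaaSm ⇒ mzaazm

S ⇒ GS   [S ::= G S]
GS ⇒ mSS   [G ::= m S]
mSS ⇒ mzS   [S ::= z]
mzS ⇒ mzaGm   [S ::= a G m]
mzaGm ⇒ mzaSm   [G ::= S]
mzaSm ⇒ mzaGSm   [S ::= G S]
mzaGSm ⇒ mzaaSm   [G ::= a]
mzaaSm ⇒ mzaazm   [S ::= z]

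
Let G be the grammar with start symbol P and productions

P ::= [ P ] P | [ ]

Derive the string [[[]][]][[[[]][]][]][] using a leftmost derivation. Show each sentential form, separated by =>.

P => [P]P   [P ::= [ P ] P]
[P]P => [[P]P]P   [P ::= [ P ] P]
[[P]P]P => [[[]]P]P   [P ::= [ ]]
[[[]]P]P => [[[]][]]P   [P ::= [ ]]
[[[]][]]P => [[[]][]][P]P   [P ::= [ P ] P]
[[[]][]][P]P => [[[]][]][[P]P]P   [P ::= [ P ] P]
[[[]][]][[P]P]P => [[[]][]][[[P]P]P]P   [P ::= [ P ] P]
[[[]][]][[[P]P]P]P => [[[]][]][[[[]]P]P]P   [P ::= [ ]]
[[[]][]][[[[]]P]P]P => [[[]][]][[[[]][]]P]P   [P ::= [ ]]
[[[]][]][[[[]][]]P]P => [[[]][]][[[[]][]][]]P   [P ::= [ ]]
[[[]][]][[[[]][]][]]P => [[[]][]][[[[]][]][]][]   [P ::= [ ]]

P=>[P]P=>[[P]P]P=>[[[]]P]P=>[[[]][]]P=>[[[]][]][P]P=>[[[]][]][[P]P]P=>[[[]][]][[[P]P]P]P=>[[[]][]][[[[]]P]P]P=>[[[]][]][[[[]][]]P]P=>[[[]][]][[[[]][]][]]P=>[[[]][]][[[[]][]][]][]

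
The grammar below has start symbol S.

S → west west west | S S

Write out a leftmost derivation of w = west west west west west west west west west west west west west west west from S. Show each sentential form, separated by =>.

S => S S => S S S => S S S S => S S S S S => west west west S S S S => west west west west west west S S S => west west west west west west west west west S S => west west west west west west west west west west west west S => west west west west west west west west west west west west west west west

S => S S   [S → S S]
S S => S S S   [S → S S]
S S S => S S S S   [S → S S]
S S S S => S S S S S   [S → S S]
S S S S S => west west west S S S S   [S → west west west]
west west west S S S S => west west west west west west S S S   [S → west west west]
west west west west west west S S S => west west west west west west west west west S S   [S → west west west]
west west west west west west west west west S S => west west west west west west west west west west west west S   [S → west west west]
west west west west west west west west west west west west S => west west west west west west west west west west west west west west west   [S → west west west]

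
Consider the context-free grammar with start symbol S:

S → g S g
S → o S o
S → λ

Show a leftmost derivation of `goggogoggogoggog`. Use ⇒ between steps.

S ⇒ gSg ⇒ goSog ⇒ gogSgog ⇒ goggSggog ⇒ goggoSoggog ⇒ goggogSgoggog ⇒ goggogoSogoggog ⇒ goggogogSgogoggog ⇒ goggogoggogoggog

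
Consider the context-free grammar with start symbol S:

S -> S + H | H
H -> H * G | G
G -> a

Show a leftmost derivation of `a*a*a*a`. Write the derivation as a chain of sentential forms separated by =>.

S => H   [S -> H]
H => H*G   [H -> H * G]
H*G => H*G*G   [H -> H * G]
H*G*G => H*G*G*G   [H -> H * G]
H*G*G*G => G*G*G*G   [H -> G]
G*G*G*G => a*G*G*G   [G -> a]
a*G*G*G => a*a*G*G   [G -> a]
a*a*G*G => a*a*a*G   [G -> a]
a*a*a*G => a*a*a*a   [G -> a]

S=>H=>H*G=>H*G*G=>H*G*G*G=>G*G*G*G=>a*G*G*G=>a*a*G*G=>a*a*a*G=>a*a*a*a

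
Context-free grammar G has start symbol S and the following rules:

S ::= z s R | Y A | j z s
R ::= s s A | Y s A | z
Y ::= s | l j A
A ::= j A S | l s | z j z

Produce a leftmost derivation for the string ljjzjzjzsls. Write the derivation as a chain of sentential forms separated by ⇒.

S ⇒ YA   [S ::= Y A]
YA ⇒ ljAA   [Y ::= l j A]
ljAA ⇒ ljjASA   [A ::= j A S]
ljjASA ⇒ ljjzjzSA   [A ::= z j z]
ljjzjzSA ⇒ ljjzjzjzsA   [S ::= j z s]
ljjzjzjzsA ⇒ ljjzjzjzsls   [A ::= l s]

S ⇒ YA ⇒ ljAA ⇒ ljjASA ⇒ ljjzjzSA ⇒ ljjzjzjzsA ⇒ ljjzjzjzsls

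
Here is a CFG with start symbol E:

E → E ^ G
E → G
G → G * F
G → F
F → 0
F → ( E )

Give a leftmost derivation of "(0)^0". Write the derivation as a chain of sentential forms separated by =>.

E => E^G => G^G => F^G => (E)^G => (G)^G => (F)^G => (0)^G => (0)^F => (0)^0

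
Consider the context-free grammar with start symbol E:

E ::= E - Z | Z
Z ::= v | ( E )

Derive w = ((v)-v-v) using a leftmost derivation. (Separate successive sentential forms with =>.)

E => Z   [E ::= Z]
Z => (E)   [Z ::= ( E )]
(E) => (E-Z)   [E ::= E - Z]
(E-Z) => (E-Z-Z)   [E ::= E - Z]
(E-Z-Z) => (Z-Z-Z)   [E ::= Z]
(Z-Z-Z) => ((E)-Z-Z)   [Z ::= ( E )]
((E)-Z-Z) => ((Z)-Z-Z)   [E ::= Z]
((Z)-Z-Z) => ((v)-Z-Z)   [Z ::= v]
((v)-Z-Z) => ((v)-v-Z)   [Z ::= v]
((v)-v-Z) => ((v)-v-v)   [Z ::= v]

E => Z => (E) => (E-Z) => (E-Z-Z) => (Z-Z-Z) => ((E)-Z-Z) => ((Z)-Z-Z) => ((v)-Z-Z) => ((v)-v-Z) => ((v)-v-v)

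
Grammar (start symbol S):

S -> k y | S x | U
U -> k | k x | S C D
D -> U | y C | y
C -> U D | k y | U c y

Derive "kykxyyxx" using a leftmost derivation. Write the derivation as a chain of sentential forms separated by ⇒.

S ⇒ Sx   [S -> S x]
Sx ⇒ Sxx   [S -> S x]
Sxx ⇒ Uxx   [S -> U]
Uxx ⇒ SCDxx   [U -> S C D]
SCDxx ⇒ kyCDxx   [S -> k y]
kyCDxx ⇒ kyUDDxx   [C -> U D]
kyUDDxx ⇒ kykxDDxx   [U -> k x]
kykxDDxx ⇒ kykxyDxx   [D -> y]
kykxyDxx ⇒ kykxyyxx   [D -> y]

S⇒Sx⇒Sxx⇒Uxx⇒SCDxx⇒kyCDxx⇒kyUDDxx⇒kykxDDxx⇒kykxyDxx⇒kykxyyxx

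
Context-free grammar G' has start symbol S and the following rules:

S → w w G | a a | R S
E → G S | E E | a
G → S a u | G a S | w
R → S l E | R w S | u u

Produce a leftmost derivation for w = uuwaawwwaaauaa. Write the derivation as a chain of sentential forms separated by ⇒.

S ⇒ RS   [S → R S]
RS ⇒ RwSS   [R → R w S]
RwSS ⇒ RwSwSS   [R → R w S]
RwSwSS ⇒ uuwSwSS   [R → u u]
uuwSwSS ⇒ uuwaawSS   [S → a a]
uuwaawSS ⇒ uuwaawwwGS   [S → w w G]
uuwaawwwGS ⇒ uuwaawwwSauS   [G → S a u]
uuwaawwwSauS ⇒ uuwaawwwaaauS   [S → a a]
uuwaawwwaaauS ⇒ uuwaawwwaaauaa   [S → a a]

S ⇒ RS ⇒ RwSS ⇒ RwSwSS ⇒ uuwSwSS ⇒ uuwaawSS ⇒ uuwaawwwGS ⇒ uuwaawwwSauS ⇒ uuwaawwwaaauS ⇒ uuwaawwwaaauaa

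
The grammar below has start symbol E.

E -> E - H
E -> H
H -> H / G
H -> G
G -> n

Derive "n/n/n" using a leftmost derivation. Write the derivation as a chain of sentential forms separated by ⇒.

E ⇒ H ⇒ H/G ⇒ H/G/G ⇒ G/G/G ⇒ n/G/G ⇒ n/n/G ⇒ n/n/n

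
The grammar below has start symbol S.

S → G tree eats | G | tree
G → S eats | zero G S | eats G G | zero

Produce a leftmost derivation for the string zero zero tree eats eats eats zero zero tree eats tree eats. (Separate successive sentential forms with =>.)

S => G tree eats   [S → G tree eats]
G tree eats => zero G S tree eats   [G → zero G S]
zero G S tree eats => zero S eats S tree eats   [G → S eats]
zero S eats S tree eats => zero G tree eats eats S tree eats   [S → G tree eats]
zero G tree eats eats S tree eats => zero zero tree eats eats S tree eats   [G → zero]
zero zero tree eats eats S tree eats => zero zero tree eats eats G tree eats tree eats   [S → G tree eats]
zero zero tree eats eats G tree eats tree eats => zero zero tree eats eats eats G G tree eats tree eats   [G → eats G G]
zero zero tree eats eats eats G G tree eats tree eats => zero zero tree eats eats eats zero G tree eats tree eats   [G → zero]
zero zero tree eats eats eats zero G tree eats tree eats => zero zero tree eats eats eats zero zero tree eats tree eats   [G → zero]

S => G tree eats => zero G S tree eats => zero S eats S tree eats => zero G tree eats eats S tree eats => zero zero tree eats eats S tree eats => zero zero tree eats eats G tree eats tree eats => zero zero tree eats eats eats G G tree eats tree eats => zero zero tree eats eats eats zero G tree eats tree eats => zero zero tree eats eats eats zero zero tree eats tree eats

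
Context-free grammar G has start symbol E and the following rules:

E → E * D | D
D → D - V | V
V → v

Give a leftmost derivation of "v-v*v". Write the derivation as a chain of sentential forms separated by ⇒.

E ⇒ E*D ⇒ D*D ⇒ D-V*D ⇒ V-V*D ⇒ v-V*D ⇒ v-v*D ⇒ v-v*V ⇒ v-v*v

E ⇒ E*D   [E → E * D]
E*D ⇒ D*D   [E → D]
D*D ⇒ D-V*D   [D → D - V]
D-V*D ⇒ V-V*D   [D → V]
V-V*D ⇒ v-V*D   [V → v]
v-V*D ⇒ v-v*D   [V → v]
v-v*D ⇒ v-v*V   [D → V]
v-v*V ⇒ v-v*v   [V → v]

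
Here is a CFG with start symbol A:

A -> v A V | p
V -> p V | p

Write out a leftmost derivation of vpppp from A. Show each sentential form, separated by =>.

A => vAV => vpV => vppV => vpppV => vpppp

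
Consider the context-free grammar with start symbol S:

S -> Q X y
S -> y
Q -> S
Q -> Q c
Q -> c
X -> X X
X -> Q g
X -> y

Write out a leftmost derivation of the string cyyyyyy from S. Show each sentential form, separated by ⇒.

S⇒QXy⇒SXy⇒QXyXy⇒SXyXy⇒QXyXyXy⇒cXyXyXy⇒cyyXyXy⇒cyyyyXy⇒cyyyyyy

S ⇒ QXy   [S -> Q X y]
QXy ⇒ SXy   [Q -> S]
SXy ⇒ QXyXy   [S -> Q X y]
QXyXy ⇒ SXyXy   [Q -> S]
SXyXy ⇒ QXyXyXy   [S -> Q X y]
QXyXyXy ⇒ cXyXyXy   [Q -> c]
cXyXyXy ⇒ cyyXyXy   [X -> y]
cyyXyXy ⇒ cyyyyXy   [X -> y]
cyyyyXy ⇒ cyyyyyy   [X -> y]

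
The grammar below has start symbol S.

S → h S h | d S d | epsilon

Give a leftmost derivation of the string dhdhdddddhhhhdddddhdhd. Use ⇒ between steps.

S ⇒ dSd ⇒ dhShd ⇒ dhdSdhd ⇒ dhdhShdhd ⇒ dhdhdSdhdhd ⇒ dhdhddSddhdhd ⇒ dhdhdddSdddhdhd ⇒ dhdhddddSddddhdhd ⇒ dhdhdddddSdddddhdhd ⇒ dhdhdddddhShdddddhdhd ⇒ dhdhdddddhhShhdddddhdhd ⇒ dhdhdddddhhhhdddddhdhd

S ⇒ dSd   [S → d S d]
dSd ⇒ dhShd   [S → h S h]
dhShd ⇒ dhdSdhd   [S → d S d]
dhdSdhd ⇒ dhdhShdhd   [S → h S h]
dhdhShdhd ⇒ dhdhdSdhdhd   [S → d S d]
dhdhdSdhdhd ⇒ dhdhddSddhdhd   [S → d S d]
dhdhddSddhdhd ⇒ dhdhdddSdddhdhd   [S → d S d]
dhdhdddSdddhdhd ⇒ dhdhddddSddddhdhd   [S → d S d]
dhdhddddSddddhdhd ⇒ dhdhdddddSdddddhdhd   [S → d S d]
dhdhdddddSdddddhdhd ⇒ dhdhdddddhShdddddhdhd   [S → h S h]
dhdhdddddhShdddddhdhd ⇒ dhdhdddddhhShhdddddhdhd   [S → h S h]
dhdhdddddhhShhdddddhdhd ⇒ dhdhdddddhhhhdddddhdhd   [S → epsilon]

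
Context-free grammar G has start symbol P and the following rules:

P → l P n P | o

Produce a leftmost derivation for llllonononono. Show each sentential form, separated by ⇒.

P⇒lPnP⇒llPnPnP⇒lllPnPnPnP⇒llllPnPnPnPnP⇒llllonPnPnPnP⇒llllononPnPnP⇒llllonononPnP⇒llllononononP⇒llllonononono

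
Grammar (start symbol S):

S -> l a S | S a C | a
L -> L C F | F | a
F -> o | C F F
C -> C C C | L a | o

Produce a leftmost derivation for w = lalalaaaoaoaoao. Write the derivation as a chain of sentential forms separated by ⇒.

S ⇒ laS ⇒ laSaC ⇒ lalaSaC ⇒ lalaSaCaC ⇒ lalaSaCaCaC ⇒ lalaSaCaCaCaC ⇒ lalalaSaCaCaCaC ⇒ lalalaaaCaCaCaC ⇒ lalalaaaoaCaCaC ⇒ lalalaaaoaoaCaC ⇒ lalalaaaoaoaoaC ⇒ lalalaaaoaoaoao

S ⇒ laS   [S -> l a S]
laS ⇒ laSaC   [S -> S a C]
laSaC ⇒ lalaSaC   [S -> l a S]
lalaSaC ⇒ lalaSaCaC   [S -> S a C]
lalaSaCaC ⇒ lalaSaCaCaC   [S -> S a C]
lalaSaCaCaC ⇒ lalaSaCaCaCaC   [S -> S a C]
lalaSaCaCaCaC ⇒ lalalaSaCaCaCaC   [S -> l a S]
lalalaSaCaCaCaC ⇒ lalalaaaCaCaCaC   [S -> a]
lalalaaaCaCaCaC ⇒ lalalaaaoaCaCaC   [C -> o]
lalalaaaoaCaCaC ⇒ lalalaaaoaoaCaC   [C -> o]
lalalaaaoaoaCaC ⇒ lalalaaaoaoaoaC   [C -> o]
lalalaaaoaoaoaC ⇒ lalalaaaoaoaoao   [C -> o]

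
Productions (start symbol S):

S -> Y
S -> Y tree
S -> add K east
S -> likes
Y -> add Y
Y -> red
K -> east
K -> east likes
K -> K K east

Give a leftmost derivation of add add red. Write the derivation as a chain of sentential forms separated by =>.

S => Y => add Y => add add Y => add add red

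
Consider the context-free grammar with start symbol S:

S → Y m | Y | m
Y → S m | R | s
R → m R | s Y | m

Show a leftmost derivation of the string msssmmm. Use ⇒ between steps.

S⇒Y⇒Sm⇒Ym⇒Smm⇒Ymm⇒Rmm⇒mRmm⇒msYmm⇒msSmmm⇒msYmmm⇒msRmmm⇒mssYmmm⇒msssmmm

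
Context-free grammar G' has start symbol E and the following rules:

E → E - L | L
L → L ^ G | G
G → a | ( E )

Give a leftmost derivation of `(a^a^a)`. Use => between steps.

E => L   [E → L]
L => G   [L → G]
G => (E)   [G → ( E )]
(E) => (L)   [E → L]
(L) => (L^G)   [L → L ^ G]
(L^G) => (L^G^G)   [L → L ^ G]
(L^G^G) => (G^G^G)   [L → G]
(G^G^G) => (a^G^G)   [G → a]
(a^G^G) => (a^a^G)   [G → a]
(a^a^G) => (a^a^a)   [G → a]

E => L => G => (E) => (L) => (L^G) => (L^G^G) => (G^G^G) => (a^G^G) => (a^a^G) => (a^a^a)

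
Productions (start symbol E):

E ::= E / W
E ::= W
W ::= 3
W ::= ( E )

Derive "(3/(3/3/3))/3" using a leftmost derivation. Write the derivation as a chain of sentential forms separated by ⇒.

E ⇒ E/W ⇒ W/W ⇒ (E)/W ⇒ (E/W)/W ⇒ (W/W)/W ⇒ (3/W)/W ⇒ (3/(E))/W ⇒ (3/(E/W))/W ⇒ (3/(E/W/W))/W ⇒ (3/(W/W/W))/W ⇒ (3/(3/W/W))/W ⇒ (3/(3/3/W))/W ⇒ (3/(3/3/3))/W ⇒ (3/(3/3/3))/3

E ⇒ E/W   [E ::= E / W]
E/W ⇒ W/W   [E ::= W]
W/W ⇒ (E)/W   [W ::= ( E )]
(E)/W ⇒ (E/W)/W   [E ::= E / W]
(E/W)/W ⇒ (W/W)/W   [E ::= W]
(W/W)/W ⇒ (3/W)/W   [W ::= 3]
(3/W)/W ⇒ (3/(E))/W   [W ::= ( E )]
(3/(E))/W ⇒ (3/(E/W))/W   [E ::= E / W]
(3/(E/W))/W ⇒ (3/(E/W/W))/W   [E ::= E / W]
(3/(E/W/W))/W ⇒ (3/(W/W/W))/W   [E ::= W]
(3/(W/W/W))/W ⇒ (3/(3/W/W))/W   [W ::= 3]
(3/(3/W/W))/W ⇒ (3/(3/3/W))/W   [W ::= 3]
(3/(3/3/W))/W ⇒ (3/(3/3/3))/W   [W ::= 3]
(3/(3/3/3))/W ⇒ (3/(3/3/3))/3   [W ::= 3]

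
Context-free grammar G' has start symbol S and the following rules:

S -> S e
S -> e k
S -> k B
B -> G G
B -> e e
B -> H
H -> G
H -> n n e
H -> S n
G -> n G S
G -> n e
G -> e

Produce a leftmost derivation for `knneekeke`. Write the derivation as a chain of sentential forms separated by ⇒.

S ⇒ Se ⇒ kBe ⇒ kHe ⇒ kGe ⇒ knGSe ⇒ knnGSSe ⇒ knneSSe ⇒ knneekSe ⇒ knneekeke

S ⇒ Se   [S -> S e]
Se ⇒ kBe   [S -> k B]
kBe ⇒ kHe   [B -> H]
kHe ⇒ kGe   [H -> G]
kGe ⇒ knGSe   [G -> n G S]
knGSe ⇒ knnGSSe   [G -> n G S]
knnGSSe ⇒ knneSSe   [G -> e]
knneSSe ⇒ knneekSe   [S -> e k]
knneekSe ⇒ knneekeke   [S -> e k]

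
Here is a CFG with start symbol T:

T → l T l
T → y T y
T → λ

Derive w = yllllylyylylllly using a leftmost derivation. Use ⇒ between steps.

T⇒yTy⇒ylTly⇒yllTlly⇒ylllTllly⇒yllllTlllly⇒yllllyTylllly⇒yllllylTlylllly⇒yllllylyTylylllly⇒yllllylyylylllly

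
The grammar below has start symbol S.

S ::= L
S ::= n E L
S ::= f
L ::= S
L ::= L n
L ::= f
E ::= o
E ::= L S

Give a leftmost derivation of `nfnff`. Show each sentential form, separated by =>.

S => nEL   [S ::= n E L]
nEL => nLSL   [E ::= L S]
nLSL => nLnSL   [L ::= L n]
nLnSL => nSnSL   [L ::= S]
nSnSL => nfnSL   [S ::= f]
nfnSL => nfnfL   [S ::= f]
nfnfL => nfnfS   [L ::= S]
nfnfS => nfnff   [S ::= f]

S=>nEL=>nLSL=>nLnSL=>nSnSL=>nfnSL=>nfnfL=>nfnfS=>nfnff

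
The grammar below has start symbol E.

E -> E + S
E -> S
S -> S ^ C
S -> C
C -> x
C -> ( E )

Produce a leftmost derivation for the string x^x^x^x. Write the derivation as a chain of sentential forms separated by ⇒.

E ⇒ S   [E -> S]
S ⇒ S^C   [S -> S ^ C]
S^C ⇒ S^C^C   [S -> S ^ C]
S^C^C ⇒ S^C^C^C   [S -> S ^ C]
S^C^C^C ⇒ C^C^C^C   [S -> C]
C^C^C^C ⇒ x^C^C^C   [C -> x]
x^C^C^C ⇒ x^x^C^C   [C -> x]
x^x^C^C ⇒ x^x^x^C   [C -> x]
x^x^x^C ⇒ x^x^x^x   [C -> x]

E ⇒ S ⇒ S^C ⇒ S^C^C ⇒ S^C^C^C ⇒ C^C^C^C ⇒ x^C^C^C ⇒ x^x^C^C ⇒ x^x^x^C ⇒ x^x^x^x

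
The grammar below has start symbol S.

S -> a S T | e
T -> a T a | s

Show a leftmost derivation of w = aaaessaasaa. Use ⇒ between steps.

S ⇒ aST   [S -> a S T]
aST ⇒ aaSTT   [S -> a S T]
aaSTT ⇒ aaaSTTT   [S -> a S T]
aaaSTTT ⇒ aaaeTTT   [S -> e]
aaaeTTT ⇒ aaaesTT   [T -> s]
aaaesTT ⇒ aaaessT   [T -> s]
aaaessT ⇒ aaaessaTa   [T -> a T a]
aaaessaTa ⇒ aaaessaaTaa   [T -> a T a]
aaaessaaTaa ⇒ aaaessaasaa   [T -> s]

S ⇒ aST ⇒ aaSTT ⇒ aaaSTTT ⇒ aaaeTTT ⇒ aaaesTT ⇒ aaaessT ⇒ aaaessaTa ⇒ aaaessaaTaa ⇒ aaaessaasaa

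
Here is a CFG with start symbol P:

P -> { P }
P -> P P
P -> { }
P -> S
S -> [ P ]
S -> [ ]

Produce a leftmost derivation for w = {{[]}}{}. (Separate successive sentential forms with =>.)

P => PP   [P -> P P]
PP => {P}P   [P -> { P }]
{P}P => {{P}}P   [P -> { P }]
{{P}}P => {{S}}P   [P -> S]
{{S}}P => {{[]}}P   [S -> [ ]]
{{[]}}P => {{[]}}{}   [P -> { }]

P => PP => {P}P => {{P}}P => {{S}}P => {{[]}}P => {{[]}}{}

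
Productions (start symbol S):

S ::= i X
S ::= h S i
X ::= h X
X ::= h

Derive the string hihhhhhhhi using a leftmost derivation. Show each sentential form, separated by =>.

S => hSi => hiXi => hihXi => hihhXi => hihhhXi => hihhhhXi => hihhhhhXi => hihhhhhhXi => hihhhhhhhi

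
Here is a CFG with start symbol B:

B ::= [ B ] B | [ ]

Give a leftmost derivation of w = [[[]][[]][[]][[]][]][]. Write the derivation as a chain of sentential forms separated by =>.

B => [B]B => [[B]B]B => [[[]]B]B => [[[]][B]B]B => [[[]][[]]B]B => [[[]][[]][B]B]B => [[[]][[]][[]]B]B => [[[]][[]][[]][B]B]B => [[[]][[]][[]][[]]B]B => [[[]][[]][[]][[]][]]B => [[[]][[]][[]][[]][]][]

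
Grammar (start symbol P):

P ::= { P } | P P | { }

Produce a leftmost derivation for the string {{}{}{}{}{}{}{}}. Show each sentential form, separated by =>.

P => {P}   [P ::= { P }]
{P} => {PP}   [P ::= P P]
{PP} => {PPP}   [P ::= P P]
{PPP} => {PPPP}   [P ::= P P]
{PPPP} => {PPPPP}   [P ::= P P]
{PPPPP} => {PPPPPP}   [P ::= P P]
{PPPPPP} => {PPPPPPP}   [P ::= P P]
{PPPPPPP} => {{}PPPPPP}   [P ::= { }]
{{}PPPPPP} => {{}{}PPPPP}   [P ::= { }]
{{}{}PPPPP} => {{}{}{}PPPP}   [P ::= { }]
{{}{}{}PPPP} => {{}{}{}{}PPP}   [P ::= { }]
{{}{}{}{}PPP} => {{}{}{}{}{}PP}   [P ::= { }]
{{}{}{}{}{}PP} => {{}{}{}{}{}{}P}   [P ::= { }]
{{}{}{}{}{}{}P} => {{}{}{}{}{}{}{}}   [P ::= { }]

P => {P} => {PP} => {PPP} => {PPPP} => {PPPPP} => {PPPPPP} => {PPPPPPP} => {{}PPPPPP} => {{}{}PPPPP} => {{}{}{}PPPP} => {{}{}{}{}PPP} => {{}{}{}{}{}PP} => {{}{}{}{}{}{}P} => {{}{}{}{}{}{}{}}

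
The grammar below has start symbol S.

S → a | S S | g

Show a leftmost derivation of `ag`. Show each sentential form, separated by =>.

S => SS   [S → S S]
SS => aS   [S → a]
aS => ag   [S → g]

S => SS => aS => ag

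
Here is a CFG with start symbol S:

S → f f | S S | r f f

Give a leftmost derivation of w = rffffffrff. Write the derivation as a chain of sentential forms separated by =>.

S => SS => SSS => SSSS => rffSSS => rffffSS => rffffffS => rffffffrff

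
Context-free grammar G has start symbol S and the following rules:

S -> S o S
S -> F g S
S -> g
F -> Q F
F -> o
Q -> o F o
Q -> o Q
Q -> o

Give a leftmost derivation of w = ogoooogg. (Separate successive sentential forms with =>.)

S => FgS   [S -> F g S]
FgS => ogS   [F -> o]
ogS => ogFgS   [S -> F g S]
ogFgS => ogQFgS   [F -> Q F]
ogQFgS => ogoQFgS   [Q -> o Q]
ogoQFgS => ogooFgS   [Q -> o]
ogooFgS => ogooQFgS   [F -> Q F]
ogooQFgS => ogoooFgS   [Q -> o]
ogoooFgS => ogoooogS   [F -> o]
ogoooogS => ogoooogg   [S -> g]

S => FgS => ogS => ogFgS => ogQFgS => ogoQFgS => ogooFgS => ogooQFgS => ogoooFgS => ogoooogS => ogoooogg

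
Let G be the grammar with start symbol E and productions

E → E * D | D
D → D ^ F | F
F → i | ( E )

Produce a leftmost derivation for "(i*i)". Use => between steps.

E => D   [E → D]
D => F   [D → F]
F => (E)   [F → ( E )]
(E) => (E*D)   [E → E * D]
(E*D) => (D*D)   [E → D]
(D*D) => (F*D)   [D → F]
(F*D) => (i*D)   [F → i]
(i*D) => (i*F)   [D → F]
(i*F) => (i*i)   [F → i]

E => D => F => (E) => (E*D) => (D*D) => (F*D) => (i*D) => (i*F) => (i*i)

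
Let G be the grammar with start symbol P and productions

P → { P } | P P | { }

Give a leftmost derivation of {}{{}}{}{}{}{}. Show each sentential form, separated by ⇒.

P ⇒ PP ⇒ {}P ⇒ {}PP ⇒ {}PPP ⇒ {}PPPP ⇒ {}PPPPP ⇒ {}{P}PPPP ⇒ {}{{}}PPPP ⇒ {}{{}}{}PPP ⇒ {}{{}}{}{}PP ⇒ {}{{}}{}{}{}P ⇒ {}{{}}{}{}{}{}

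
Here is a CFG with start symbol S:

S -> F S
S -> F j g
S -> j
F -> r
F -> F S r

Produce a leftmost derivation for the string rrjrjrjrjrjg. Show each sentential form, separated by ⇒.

S⇒Fjg⇒FSrjg⇒FSrSrjg⇒rSrSrjg⇒rFSrSrjg⇒rFSrSrSrjg⇒rFSrSrSrSrjg⇒rrSrSrSrSrjg⇒rrjrSrSrSrjg⇒rrjrjrSrSrjg⇒rrjrjrjrSrjg⇒rrjrjrjrjrjg

S ⇒ Fjg   [S -> F j g]
Fjg ⇒ FSrjg   [F -> F S r]
FSrjg ⇒ FSrSrjg   [F -> F S r]
FSrSrjg ⇒ rSrSrjg   [F -> r]
rSrSrjg ⇒ rFSrSrjg   [S -> F S]
rFSrSrjg ⇒ rFSrSrSrjg   [F -> F S r]
rFSrSrSrjg ⇒ rFSrSrSrSrjg   [F -> F S r]
rFSrSrSrSrjg ⇒ rrSrSrSrSrjg   [F -> r]
rrSrSrSrSrjg ⇒ rrjrSrSrSrjg   [S -> j]
rrjrSrSrSrjg ⇒ rrjrjrSrSrjg   [S -> j]
rrjrjrSrSrjg ⇒ rrjrjrjrSrjg   [S -> j]
rrjrjrjrSrjg ⇒ rrjrjrjrjrjg   [S -> j]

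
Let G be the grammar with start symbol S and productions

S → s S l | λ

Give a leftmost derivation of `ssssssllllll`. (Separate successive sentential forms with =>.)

S => sSl   [S → s S l]
sSl => ssSll   [S → s S l]
ssSll => sssSlll   [S → s S l]
sssSlll => ssssSllll   [S → s S l]
ssssSllll => sssssSlllll   [S → s S l]
sssssSlllll => ssssssSllllll   [S → s S l]
ssssssSllllll => ssssssllllll   [S → λ]

S => sSl => ssSll => sssSlll => ssssSllll => sssssSlllll => ssssssSllllll => ssssssllllll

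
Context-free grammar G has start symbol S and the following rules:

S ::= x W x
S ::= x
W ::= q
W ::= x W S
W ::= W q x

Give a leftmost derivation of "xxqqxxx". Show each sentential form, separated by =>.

S=>xWx=>xxWSx=>xxWqxSx=>xxqqxSx=>xxqqxxx

S => xWx   [S ::= x W x]
xWx => xxWSx   [W ::= x W S]
xxWSx => xxWqxSx   [W ::= W q x]
xxWqxSx => xxqqxSx   [W ::= q]
xxqqxSx => xxqqxxx   [S ::= x]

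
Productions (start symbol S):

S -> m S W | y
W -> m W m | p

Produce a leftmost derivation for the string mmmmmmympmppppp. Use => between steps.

S=>mSW=>mmSWW=>mmmSWWW=>mmmmSWWWW=>mmmmmSWWWWW=>mmmmmmSWWWWWW=>mmmmmmyWWWWWW=>mmmmmmymWmWWWWW=>mmmmmmympmWWWWW=>mmmmmmympmpWWWW=>mmmmmmympmppWWW=>mmmmmmympmpppWW=>mmmmmmympmppppW=>mmmmmmympmppppp

S => mSW   [S -> m S W]
mSW => mmSWW   [S -> m S W]
mmSWW => mmmSWWW   [S -> m S W]
mmmSWWW => mmmmSWWWW   [S -> m S W]
mmmmSWWWW => mmmmmSWWWWW   [S -> m S W]
mmmmmSWWWWW => mmmmmmSWWWWWW   [S -> m S W]
mmmmmmSWWWWWW => mmmmmmyWWWWWW   [S -> y]
mmmmmmyWWWWWW => mmmmmmymWmWWWWW   [W -> m W m]
mmmmmmymWmWWWWW => mmmmmmympmWWWWW   [W -> p]
mmmmmmympmWWWWW => mmmmmmympmpWWWW   [W -> p]
mmmmmmympmpWWWW => mmmmmmympmppWWW   [W -> p]
mmmmmmympmppWWW => mmmmmmympmpppWW   [W -> p]
mmmmmmympmpppWW => mmmmmmympmppppW   [W -> p]
mmmmmmympmppppW => mmmmmmympmppppp   [W -> p]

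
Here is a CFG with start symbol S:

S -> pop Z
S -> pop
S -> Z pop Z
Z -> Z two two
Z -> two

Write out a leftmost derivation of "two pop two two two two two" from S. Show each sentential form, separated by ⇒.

S ⇒ Z pop Z ⇒ two pop Z ⇒ two pop Z two two ⇒ two pop Z two two two two ⇒ two pop two two two two two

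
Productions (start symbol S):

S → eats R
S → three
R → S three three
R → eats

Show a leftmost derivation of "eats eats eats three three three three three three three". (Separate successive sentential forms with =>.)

S => eats R => eats S three three => eats eats R three three => eats eats S three three three three => eats eats eats R three three three three => eats eats eats S three three three three three three => eats eats eats three three three three three three three

S => eats R   [S → eats R]
eats R => eats S three three   [R → S three three]
eats S three three => eats eats R three three   [S → eats R]
eats eats R three three => eats eats S three three three three   [R → S three three]
eats eats S three three three three => eats eats eats R three three three three   [S → eats R]
eats eats eats R three three three three => eats eats eats S three three three three three three   [R → S three three]
eats eats eats S three three three three three three => eats eats eats three three three three three three three   [S → three]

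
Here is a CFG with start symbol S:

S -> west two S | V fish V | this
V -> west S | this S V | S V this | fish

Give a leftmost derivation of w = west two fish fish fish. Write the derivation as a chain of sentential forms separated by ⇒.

S ⇒ west two S   [S -> west two S]
west two S ⇒ west two V fish V   [S -> V fish V]
west two V fish V ⇒ west two fish fish V   [V -> fish]
west two fish fish V ⇒ west two fish fish fish   [V -> fish]

S ⇒ west two S ⇒ west two V fish V ⇒ west two fish fish V ⇒ west two fish fish fish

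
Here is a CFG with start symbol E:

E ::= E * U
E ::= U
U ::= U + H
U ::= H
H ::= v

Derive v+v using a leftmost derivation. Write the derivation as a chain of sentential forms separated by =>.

E => U => U+H => H+H => v+H => v+v

E => U   [E ::= U]
U => U+H   [U ::= U + H]
U+H => H+H   [U ::= H]
H+H => v+H   [H ::= v]
v+H => v+v   [H ::= v]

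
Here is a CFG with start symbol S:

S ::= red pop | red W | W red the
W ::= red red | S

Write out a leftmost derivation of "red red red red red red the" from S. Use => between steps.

S => W red the => S red the => red W red the => red S red the => red red W red the => red red S red the => red red red W red the => red red red red red red the

S => W red the   [S ::= W red the]
W red the => S red the   [W ::= S]
S red the => red W red the   [S ::= red W]
red W red the => red S red the   [W ::= S]
red S red the => red red W red the   [S ::= red W]
red red W red the => red red S red the   [W ::= S]
red red S red the => red red red W red the   [S ::= red W]
red red red W red the => red red red red red red the   [W ::= red red]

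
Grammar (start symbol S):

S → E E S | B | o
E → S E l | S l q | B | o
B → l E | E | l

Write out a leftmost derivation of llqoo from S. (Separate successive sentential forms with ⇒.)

S ⇒ EES ⇒ SlqES ⇒ BlqES ⇒ llqES ⇒ llqoS ⇒ llqoo

S ⇒ EES   [S → E E S]
EES ⇒ SlqES   [E → S l q]
SlqES ⇒ BlqES   [S → B]
BlqES ⇒ llqES   [B → l]
llqES ⇒ llqoS   [E → o]
llqoS ⇒ llqoo   [S → o]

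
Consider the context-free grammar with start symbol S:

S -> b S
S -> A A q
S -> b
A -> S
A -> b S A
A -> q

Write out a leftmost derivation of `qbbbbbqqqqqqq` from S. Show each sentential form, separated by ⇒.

S ⇒ AAq ⇒ SAq ⇒ AAqAq ⇒ qAqAq ⇒ qbSAqAq ⇒ qbAAqAqAq ⇒ qbbSAAqAqAq ⇒ qbbbSAAqAqAq ⇒ qbbbbSAAqAqAq ⇒ qbbbbbAAqAqAq ⇒ qbbbbbqAqAqAq ⇒ qbbbbbqqqAqAq ⇒ qbbbbbqqqqqAq ⇒ qbbbbbqqqqqqq

S ⇒ AAq   [S -> A A q]
AAq ⇒ SAq   [A -> S]
SAq ⇒ AAqAq   [S -> A A q]
AAqAq ⇒ qAqAq   [A -> q]
qAqAq ⇒ qbSAqAq   [A -> b S A]
qbSAqAq ⇒ qbAAqAqAq   [S -> A A q]
qbAAqAqAq ⇒ qbbSAAqAqAq   [A -> b S A]
qbbSAAqAqAq ⇒ qbbbSAAqAqAq   [S -> b S]
qbbbSAAqAqAq ⇒ qbbbbSAAqAqAq   [S -> b S]
qbbbbSAAqAqAq ⇒ qbbbbbAAqAqAq   [S -> b]
qbbbbbAAqAqAq ⇒ qbbbbbqAqAqAq   [A -> q]
qbbbbbqAqAqAq ⇒ qbbbbbqqqAqAq   [A -> q]
qbbbbbqqqAqAq ⇒ qbbbbbqqqqqAq   [A -> q]
qbbbbbqqqqqAq ⇒ qbbbbbqqqqqqq   [A -> q]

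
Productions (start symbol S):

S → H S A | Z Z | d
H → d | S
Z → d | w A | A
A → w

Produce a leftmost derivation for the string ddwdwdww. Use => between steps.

S => HSA   [S → H S A]
HSA => dSA   [H → d]
dSA => dHSAA   [S → H S A]
dHSAA => dSSAA   [H → S]
dSSAA => dHSASAA   [S → H S A]
dHSASAA => ddSASAA   [H → d]
ddSASAA => ddZZASAA   [S → Z Z]
ddZZASAA => ddAZASAA   [Z → A]
ddAZASAA => ddwZASAA   [A → w]
ddwZASAA => ddwdASAA   [Z → d]
ddwdASAA => ddwdwSAA   [A → w]
ddwdwSAA => ddwdwdAA   [S → d]
ddwdwdAA => ddwdwdwA   [A → w]
ddwdwdwA => ddwdwdww   [A → w]

S=>HSA=>dSA=>dHSAA=>dSSAA=>dHSASAA=>ddSASAA=>ddZZASAA=>ddAZASAA=>ddwZASAA=>ddwdASAA=>ddwdwSAA=>ddwdwdAA=>ddwdwdwA=>ddwdwdww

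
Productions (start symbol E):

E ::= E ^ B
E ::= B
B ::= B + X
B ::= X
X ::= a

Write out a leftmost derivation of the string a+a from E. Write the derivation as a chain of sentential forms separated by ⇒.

E ⇒ B   [E ::= B]
B ⇒ B+X   [B ::= B + X]
B+X ⇒ X+X   [B ::= X]
X+X ⇒ a+X   [X ::= a]
a+X ⇒ a+a   [X ::= a]

E⇒B⇒B+X⇒X+X⇒a+X⇒a+a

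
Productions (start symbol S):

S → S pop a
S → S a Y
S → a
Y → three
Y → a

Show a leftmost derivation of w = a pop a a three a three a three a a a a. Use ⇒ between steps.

S ⇒ S a Y ⇒ S a Y a Y ⇒ S a Y a Y a Y ⇒ S a Y a Y a Y a Y ⇒ S a Y a Y a Y a Y a Y ⇒ S pop a a Y a Y a Y a Y a Y ⇒ a pop a a Y a Y a Y a Y a Y ⇒ a pop a a three a Y a Y a Y a Y ⇒ a pop a a three a three a Y a Y a Y ⇒ a pop a a three a three a three a Y a Y ⇒ a pop a a three a three a three a a a Y ⇒ a pop a a three a three a three a a a a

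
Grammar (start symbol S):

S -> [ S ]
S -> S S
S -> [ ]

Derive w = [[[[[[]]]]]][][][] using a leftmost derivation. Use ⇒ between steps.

S ⇒ SS   [S -> S S]
SS ⇒ SSS   [S -> S S]
SSS ⇒ SSSS   [S -> S S]
SSSS ⇒ [S]SSS   [S -> [ S ]]
[S]SSS ⇒ [[S]]SSS   [S -> [ S ]]
[[S]]SSS ⇒ [[[S]]]SSS   [S -> [ S ]]
[[[S]]]SSS ⇒ [[[[S]]]]SSS   [S -> [ S ]]
[[[[S]]]]SSS ⇒ [[[[[S]]]]]SSS   [S -> [ S ]]
[[[[[S]]]]]SSS ⇒ [[[[[[]]]]]]SSS   [S -> [ ]]
[[[[[[]]]]]]SSS ⇒ [[[[[[]]]]]][]SS   [S -> [ ]]
[[[[[[]]]]]][]SS ⇒ [[[[[[]]]]]][][]S   [S -> [ ]]
[[[[[[]]]]]][][]S ⇒ [[[[[[]]]]]][][][]   [S -> [ ]]

S ⇒ SS ⇒ SSS ⇒ SSSS ⇒ [S]SSS ⇒ [[S]]SSS ⇒ [[[S]]]SSS ⇒ [[[[S]]]]SSS ⇒ [[[[[S]]]]]SSS ⇒ [[[[[[]]]]]]SSS ⇒ [[[[[[]]]]]][]SS ⇒ [[[[[[]]]]]][][]S ⇒ [[[[[[]]]]]][][][]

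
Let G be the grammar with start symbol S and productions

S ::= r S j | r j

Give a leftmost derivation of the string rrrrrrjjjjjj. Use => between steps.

S=>rSj=>rrSjj=>rrrSjjj=>rrrrSjjjj=>rrrrrSjjjjj=>rrrrrrjjjjjj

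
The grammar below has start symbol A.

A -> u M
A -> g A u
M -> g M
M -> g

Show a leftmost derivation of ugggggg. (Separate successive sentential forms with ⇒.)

A ⇒ uM ⇒ ugM ⇒ uggM ⇒ ugggM ⇒ uggggM ⇒ ugggggM ⇒ ugggggg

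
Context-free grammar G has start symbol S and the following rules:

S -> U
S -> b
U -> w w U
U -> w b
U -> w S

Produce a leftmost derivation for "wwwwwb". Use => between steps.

S => U => wS => wU => wwS => wwU => wwwwU => wwwwwb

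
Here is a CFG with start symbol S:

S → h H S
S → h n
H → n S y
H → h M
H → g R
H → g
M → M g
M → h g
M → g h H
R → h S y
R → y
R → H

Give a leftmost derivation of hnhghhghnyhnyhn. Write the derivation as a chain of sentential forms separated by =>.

S=>hHS=>hnSyS=>hnhHSyS=>hnhgRSyS=>hnhghSySyS=>hnhghhHSySyS=>hnhghhgSySyS=>hnhghhghnySyS=>hnhghhghnyhnyS=>hnhghhghnyhnyhn

S => hHS   [S → h H S]
hHS => hnSyS   [H → n S y]
hnSyS => hnhHSyS   [S → h H S]
hnhHSyS => hnhgRSyS   [H → g R]
hnhgRSyS => hnhghSySyS   [R → h S y]
hnhghSySyS => hnhghhHSySyS   [S → h H S]
hnhghhHSySyS => hnhghhgSySyS   [H → g]
hnhghhgSySyS => hnhghhghnySyS   [S → h n]
hnhghhghnySyS => hnhghhghnyhnyS   [S → h n]
hnhghhghnyhnyS => hnhghhghnyhnyhn   [S → h n]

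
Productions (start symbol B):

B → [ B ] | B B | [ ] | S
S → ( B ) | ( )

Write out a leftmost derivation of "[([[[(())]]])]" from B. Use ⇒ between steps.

B ⇒ [B] ⇒ [S] ⇒ [(B)] ⇒ [([B])] ⇒ [([[B]])] ⇒ [([[[B]]])] ⇒ [([[[S]]])] ⇒ [([[[(B)]]])] ⇒ [([[[(S)]]])] ⇒ [([[[(())]]])]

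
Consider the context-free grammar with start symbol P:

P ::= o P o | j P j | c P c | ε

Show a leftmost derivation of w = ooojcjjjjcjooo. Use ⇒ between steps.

P⇒oPo⇒ooPoo⇒oooPooo⇒ooojPjooo⇒ooojcPcjooo⇒ooojcjPjcjooo⇒ooojcjjPjjcjooo⇒ooojcjjjjcjooo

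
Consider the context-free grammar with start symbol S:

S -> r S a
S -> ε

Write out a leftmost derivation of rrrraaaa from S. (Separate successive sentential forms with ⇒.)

S ⇒ rSa ⇒ rrSaa ⇒ rrrSaaa ⇒ rrrrSaaaa ⇒ rrrraaaa

S ⇒ rSa   [S -> r S a]
rSa ⇒ rrSaa   [S -> r S a]
rrSaa ⇒ rrrSaaa   [S -> r S a]
rrrSaaa ⇒ rrrrSaaaa   [S -> r S a]
rrrrSaaaa ⇒ rrrraaaa   [S -> ε]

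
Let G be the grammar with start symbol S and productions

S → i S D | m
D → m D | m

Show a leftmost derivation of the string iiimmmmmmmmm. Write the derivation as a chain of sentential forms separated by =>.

S => iSD   [S → i S D]
iSD => iiSDD   [S → i S D]
iiSDD => iiiSDDD   [S → i S D]
iiiSDDD => iiimDDD   [S → m]
iiimDDD => iiimmDDD   [D → m D]
iiimmDDD => iiimmmDDD   [D → m D]
iiimmmDDD => iiimmmmDDD   [D → m D]
iiimmmmDDD => iiimmmmmDDD   [D → m D]
iiimmmmmDDD => iiimmmmmmDDD   [D → m D]
iiimmmmmmDDD => iiimmmmmmmDD   [D → m]
iiimmmmmmmDD => iiimmmmmmmmD   [D → m]
iiimmmmmmmmD => iiimmmmmmmmm   [D → m]

S=>iSD=>iiSDD=>iiiSDDD=>iiimDDD=>iiimmDDD=>iiimmmDDD=>iiimmmmDDD=>iiimmmmmDDD=>iiimmmmmmDDD=>iiimmmmmmmDD=>iiimmmmmmmmD=>iiimmmmmmmmm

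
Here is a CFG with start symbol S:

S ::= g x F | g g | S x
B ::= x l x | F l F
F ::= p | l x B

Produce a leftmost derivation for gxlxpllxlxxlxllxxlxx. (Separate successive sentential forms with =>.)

S => Sx => gxFx => gxlxBx => gxlxFlFx => gxlxplFx => gxlxpllxBx => gxlxpllxFlFx => gxlxpllxlxBlFx => gxlxpllxlxxlxlFx => gxlxpllxlxxlxllxBx => gxlxpllxlxxlxllxxlxx

S => Sx   [S ::= S x]
Sx => gxFx   [S ::= g x F]
gxFx => gxlxBx   [F ::= l x B]
gxlxBx => gxlxFlFx   [B ::= F l F]
gxlxFlFx => gxlxplFx   [F ::= p]
gxlxplFx => gxlxpllxBx   [F ::= l x B]
gxlxpllxBx => gxlxpllxFlFx   [B ::= F l F]
gxlxpllxFlFx => gxlxpllxlxBlFx   [F ::= l x B]
gxlxpllxlxBlFx => gxlxpllxlxxlxlFx   [B ::= x l x]
gxlxpllxlxxlxlFx => gxlxpllxlxxlxllxBx   [F ::= l x B]
gxlxpllxlxxlxllxBx => gxlxpllxlxxlxllxxlxx   [B ::= x l x]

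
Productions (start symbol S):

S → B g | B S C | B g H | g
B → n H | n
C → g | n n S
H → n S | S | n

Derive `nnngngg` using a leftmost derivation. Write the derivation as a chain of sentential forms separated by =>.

S => BSC   [S → B S C]
BSC => nHSC   [B → n H]
nHSC => nnSSC   [H → n S]
nnSSC => nnBgSC   [S → B g]
nnBgSC => nnngSC   [B → n]
nnngSC => nnngBgC   [S → B g]
nnngBgC => nnngngC   [B → n]
nnngngC => nnngngg   [C → g]

S => BSC => nHSC => nnSSC => nnBgSC => nnngSC => nnngBgC => nnngngC => nnngngg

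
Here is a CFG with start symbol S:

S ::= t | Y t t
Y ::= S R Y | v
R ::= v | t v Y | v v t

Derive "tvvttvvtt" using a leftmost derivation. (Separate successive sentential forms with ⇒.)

S⇒Ytt⇒SRYtt⇒YttRYtt⇒SRYttRYtt⇒tRYttRYtt⇒tvYttRYtt⇒tvvttRYtt⇒tvvttvYtt⇒tvvttvvtt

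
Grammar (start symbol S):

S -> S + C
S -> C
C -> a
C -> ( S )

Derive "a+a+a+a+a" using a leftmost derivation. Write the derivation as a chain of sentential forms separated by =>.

S => S+C => S+C+C => S+C+C+C => S+C+C+C+C => C+C+C+C+C => a+C+C+C+C => a+a+C+C+C => a+a+a+C+C => a+a+a+a+C => a+a+a+a+a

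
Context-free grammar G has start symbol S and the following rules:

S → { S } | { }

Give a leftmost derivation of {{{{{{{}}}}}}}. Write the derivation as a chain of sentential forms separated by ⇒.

S ⇒ {S}   [S → { S }]
{S} ⇒ {{S}}   [S → { S }]
{{S}} ⇒ {{{S}}}   [S → { S }]
{{{S}}} ⇒ {{{{S}}}}   [S → { S }]
{{{{S}}}} ⇒ {{{{{S}}}}}   [S → { S }]
{{{{{S}}}}} ⇒ {{{{{{S}}}}}}   [S → { S }]
{{{{{{S}}}}}} ⇒ {{{{{{{}}}}}}}   [S → { }]

S ⇒ {S} ⇒ {{S}} ⇒ {{{S}}} ⇒ {{{{S}}}} ⇒ {{{{{S}}}}} ⇒ {{{{{{S}}}}}} ⇒ {{{{{{{}}}}}}}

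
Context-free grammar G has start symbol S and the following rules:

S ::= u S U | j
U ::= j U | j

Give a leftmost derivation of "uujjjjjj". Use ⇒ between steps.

S ⇒ uSU ⇒ uuSUU ⇒ uujUU ⇒ uujjUU ⇒ uujjjUU ⇒ uujjjjUU ⇒ uujjjjjU ⇒ uujjjjjj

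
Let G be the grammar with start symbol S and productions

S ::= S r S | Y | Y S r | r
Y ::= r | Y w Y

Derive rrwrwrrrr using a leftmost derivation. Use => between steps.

S => YSr   [S ::= Y S r]
YSr => rSr   [Y ::= r]
rSr => rYSrr   [S ::= Y S r]
rYSrr => rYwYSrr   [Y ::= Y w Y]
rYwYSrr => rYwYwYSrr   [Y ::= Y w Y]
rYwYwYSrr => rrwYwYSrr   [Y ::= r]
rrwYwYSrr => rrwrwYSrr   [Y ::= r]
rrwrwYSrr => rrwrwrSrr   [Y ::= r]
rrwrwrSrr => rrwrwrrrr   [S ::= r]

S => YSr => rSr => rYSrr => rYwYSrr => rYwYwYSrr => rrwYwYSrr => rrwrwYSrr => rrwrwrSrr => rrwrwrrrr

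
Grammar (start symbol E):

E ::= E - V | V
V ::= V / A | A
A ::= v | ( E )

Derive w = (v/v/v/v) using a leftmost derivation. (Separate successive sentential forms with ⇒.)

E⇒V⇒A⇒(E)⇒(V)⇒(V/A)⇒(V/A/A)⇒(V/A/A/A)⇒(A/A/A/A)⇒(v/A/A/A)⇒(v/v/A/A)⇒(v/v/v/A)⇒(v/v/v/v)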